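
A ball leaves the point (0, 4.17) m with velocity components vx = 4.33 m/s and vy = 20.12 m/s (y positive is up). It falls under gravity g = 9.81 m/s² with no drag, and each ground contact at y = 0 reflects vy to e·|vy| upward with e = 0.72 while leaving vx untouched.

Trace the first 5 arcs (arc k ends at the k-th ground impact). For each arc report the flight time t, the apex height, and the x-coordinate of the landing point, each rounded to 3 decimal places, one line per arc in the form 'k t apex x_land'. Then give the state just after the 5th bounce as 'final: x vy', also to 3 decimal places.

1 4.300 24.803 18.618
2 3.238 12.858 32.639
3 2.331 6.665 42.734
4 1.679 3.455 50.002
5 1.209 1.791 55.236
final: 55.236 4.268

Arc 1: start y=4.170, vy=20.120 → t=4.300, apex=24.803, x_land=18.618, impact vy=-22.060
  bounce: vy ← 0.72·22.060 = 15.883
Arc 2: start y=0.000, vy=15.883 → t=3.238, apex=12.858, x_land=32.639, impact vy=-15.883
  bounce: vy ← 0.72·15.883 = 11.436
Arc 3: start y=0.000, vy=11.436 → t=2.331, apex=6.665, x_land=42.734, impact vy=-11.436
  bounce: vy ← 0.72·11.436 = 8.234
Arc 4: start y=0.000, vy=8.234 → t=1.679, apex=3.455, x_land=50.002, impact vy=-8.234
  bounce: vy ← 0.72·8.234 = 5.928
Arc 5: start y=0.000, vy=5.928 → t=1.209, apex=1.791, x_land=55.236, impact vy=-5.928
  bounce: vy ← 0.72·5.928 = 4.268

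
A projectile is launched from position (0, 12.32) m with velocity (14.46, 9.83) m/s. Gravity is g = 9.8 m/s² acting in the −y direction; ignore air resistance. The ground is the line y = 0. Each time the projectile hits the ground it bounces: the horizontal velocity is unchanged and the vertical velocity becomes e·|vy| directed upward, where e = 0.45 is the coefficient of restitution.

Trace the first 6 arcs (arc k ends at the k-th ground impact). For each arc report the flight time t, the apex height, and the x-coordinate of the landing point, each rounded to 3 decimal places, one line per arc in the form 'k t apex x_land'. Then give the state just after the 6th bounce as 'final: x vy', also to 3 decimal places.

1 2.879 17.250 41.635
2 1.689 3.493 66.053
3 0.760 0.707 77.041
4 0.342 0.143 81.986
5 0.154 0.029 84.211
6 0.069 0.006 85.212
final: 85.212 0.153

Arc 1: start y=12.320, vy=9.830 → t=2.879, apex=17.250, x_land=41.635, impact vy=-18.388
  bounce: vy ← 0.45·18.388 = 8.274
Arc 2: start y=0.000, vy=8.274 → t=1.689, apex=3.493, x_land=66.053, impact vy=-8.274
  bounce: vy ← 0.45·8.274 = 3.723
Arc 3: start y=0.000, vy=3.723 → t=0.760, apex=0.707, x_land=77.041, impact vy=-3.723
  bounce: vy ← 0.45·3.723 = 1.676
Arc 4: start y=0.000, vy=1.676 → t=0.342, apex=0.143, x_land=81.986, impact vy=-1.676
  bounce: vy ← 0.45·1.676 = 0.754
Arc 5: start y=0.000, vy=0.754 → t=0.154, apex=0.029, x_land=84.211, impact vy=-0.754
  bounce: vy ← 0.45·0.754 = 0.339
Arc 6: start y=0.000, vy=0.339 → t=0.069, apex=0.006, x_land=85.212, impact vy=-0.339
  bounce: vy ← 0.45·0.339 = 0.153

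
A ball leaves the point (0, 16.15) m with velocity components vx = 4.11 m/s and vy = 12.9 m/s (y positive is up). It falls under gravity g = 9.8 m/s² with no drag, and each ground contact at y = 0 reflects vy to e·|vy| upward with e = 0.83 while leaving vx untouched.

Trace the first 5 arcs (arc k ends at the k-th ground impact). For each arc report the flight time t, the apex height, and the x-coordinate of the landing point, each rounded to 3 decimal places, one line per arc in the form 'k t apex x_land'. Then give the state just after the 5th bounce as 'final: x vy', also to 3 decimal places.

1 3.559 24.640 14.627
2 3.722 16.975 29.926
3 3.090 11.694 42.625
4 2.564 8.056 53.164
5 2.128 5.550 61.912
final: 61.912 8.656

Arc 1: start y=16.150, vy=12.900 → t=3.559, apex=24.640, x_land=14.627, impact vy=-21.976
  bounce: vy ← 0.83·21.976 = 18.240
Arc 2: start y=0.000, vy=18.240 → t=3.722, apex=16.975, x_land=29.926, impact vy=-18.240
  bounce: vy ← 0.83·18.240 = 15.139
Arc 3: start y=0.000, vy=15.139 → t=3.090, apex=11.694, x_land=42.625, impact vy=-15.139
  bounce: vy ← 0.83·15.139 = 12.566
Arc 4: start y=0.000, vy=12.566 → t=2.564, apex=8.056, x_land=53.164, impact vy=-12.566
  bounce: vy ← 0.83·12.566 = 10.429
Arc 5: start y=0.000, vy=10.429 → t=2.128, apex=5.550, x_land=61.912, impact vy=-10.429
  bounce: vy ← 0.83·10.429 = 8.656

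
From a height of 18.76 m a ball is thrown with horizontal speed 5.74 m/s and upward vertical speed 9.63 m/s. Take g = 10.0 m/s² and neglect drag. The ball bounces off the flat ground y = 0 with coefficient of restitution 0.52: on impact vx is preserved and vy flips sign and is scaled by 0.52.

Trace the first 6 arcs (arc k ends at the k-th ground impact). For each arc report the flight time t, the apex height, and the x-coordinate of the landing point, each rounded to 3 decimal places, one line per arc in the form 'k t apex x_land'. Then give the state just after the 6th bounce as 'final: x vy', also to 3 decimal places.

1 3.126 23.397 17.944
2 2.250 6.327 30.858
3 1.170 1.711 37.573
4 0.608 0.463 41.064
5 0.316 0.125 42.880
6 0.164 0.034 43.824
final: 43.824 0.428

Arc 1: start y=18.760, vy=9.630 → t=3.126, apex=23.397, x_land=17.944, impact vy=-21.632
  bounce: vy ← 0.52·21.632 = 11.249
Arc 2: start y=0.000, vy=11.249 → t=2.250, apex=6.327, x_land=30.858, impact vy=-11.249
  bounce: vy ← 0.52·11.249 = 5.849
Arc 3: start y=0.000, vy=5.849 → t=1.170, apex=1.711, x_land=37.573, impact vy=-5.849
  bounce: vy ← 0.52·5.849 = 3.042
Arc 4: start y=0.000, vy=3.042 → t=0.608, apex=0.463, x_land=41.064, impact vy=-3.042
  bounce: vy ← 0.52·3.042 = 1.582
Arc 5: start y=0.000, vy=1.582 → t=0.316, apex=0.125, x_land=42.880, impact vy=-1.582
  bounce: vy ← 0.52·1.582 = 0.822
Arc 6: start y=0.000, vy=0.822 → t=0.164, apex=0.034, x_land=43.824, impact vy=-0.822
  bounce: vy ← 0.52·0.822 = 0.428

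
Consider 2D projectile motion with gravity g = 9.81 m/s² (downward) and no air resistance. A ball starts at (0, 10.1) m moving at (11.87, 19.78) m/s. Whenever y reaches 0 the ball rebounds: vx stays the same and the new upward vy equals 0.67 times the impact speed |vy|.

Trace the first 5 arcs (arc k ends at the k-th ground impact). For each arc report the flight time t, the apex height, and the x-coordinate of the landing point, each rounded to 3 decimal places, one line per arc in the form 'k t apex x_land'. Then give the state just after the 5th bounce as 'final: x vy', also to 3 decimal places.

1 4.491 30.041 53.309
2 3.316 13.486 92.673
3 2.222 6.054 119.047
4 1.489 2.717 136.717
5 0.997 1.220 148.556
final: 148.556 3.278

Arc 1: start y=10.100, vy=19.780 → t=4.491, apex=30.041, x_land=53.309, impact vy=-24.278
  bounce: vy ← 0.67·24.278 = 16.266
Arc 2: start y=0.000, vy=16.266 → t=3.316, apex=13.486, x_land=92.673, impact vy=-16.266
  bounce: vy ← 0.67·16.266 = 10.898
Arc 3: start y=0.000, vy=10.898 → t=2.222, apex=6.054, x_land=119.047, impact vy=-10.898
  bounce: vy ← 0.67·10.898 = 7.302
Arc 4: start y=0.000, vy=7.302 → t=1.489, apex=2.717, x_land=136.717, impact vy=-7.302
  bounce: vy ← 0.67·7.302 = 4.892
Arc 5: start y=0.000, vy=4.892 → t=0.997, apex=1.220, x_land=148.556, impact vy=-4.892
  bounce: vy ← 0.67·4.892 = 3.278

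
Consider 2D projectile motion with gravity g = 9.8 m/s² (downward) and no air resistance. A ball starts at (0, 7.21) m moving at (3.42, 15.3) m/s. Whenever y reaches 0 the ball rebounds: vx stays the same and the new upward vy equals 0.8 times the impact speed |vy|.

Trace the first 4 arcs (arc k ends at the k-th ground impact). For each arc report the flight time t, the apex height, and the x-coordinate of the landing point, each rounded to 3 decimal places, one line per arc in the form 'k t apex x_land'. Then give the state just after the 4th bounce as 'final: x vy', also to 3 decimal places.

Arc 1: start y=7.210, vy=15.300 → t=3.538, apex=19.153, x_land=12.101, impact vy=-19.375
  bounce: vy ← 0.8·19.375 = 15.500
Arc 2: start y=0.000, vy=15.500 → t=3.163, apex=12.258, x_land=22.920, impact vy=-15.500
  bounce: vy ← 0.8·15.500 = 12.400
Arc 3: start y=0.000, vy=12.400 → t=2.531, apex=7.845, x_land=31.574, impact vy=-12.400
  bounce: vy ← 0.8·12.400 = 9.920
Arc 4: start y=0.000, vy=9.920 → t=2.025, apex=5.021, x_land=38.498, impact vy=-9.920
  bounce: vy ← 0.8·9.920 = 7.936

1 3.538 19.153 12.101
2 3.163 12.258 22.920
3 2.531 7.845 31.574
4 2.025 5.021 38.498
final: 38.498 7.936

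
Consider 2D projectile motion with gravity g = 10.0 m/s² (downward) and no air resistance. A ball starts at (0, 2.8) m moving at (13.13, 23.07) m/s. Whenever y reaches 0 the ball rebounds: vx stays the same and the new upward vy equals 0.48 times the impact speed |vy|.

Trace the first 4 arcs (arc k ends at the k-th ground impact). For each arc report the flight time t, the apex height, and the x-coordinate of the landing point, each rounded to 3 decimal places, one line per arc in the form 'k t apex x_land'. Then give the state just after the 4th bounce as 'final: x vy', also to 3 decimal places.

Arc 1: start y=2.800, vy=23.070 → t=4.732, apex=29.411, x_land=62.136, impact vy=-24.253
  bounce: vy ← 0.48·24.253 = 11.642
Arc 2: start y=0.000, vy=11.642 → t=2.328, apex=6.776, x_land=92.706, impact vy=-11.642
  bounce: vy ← 0.48·11.642 = 5.588
Arc 3: start y=0.000, vy=5.588 → t=1.118, apex=1.561, x_land=107.380, impact vy=-5.588
  bounce: vy ← 0.48·5.588 = 2.682
Arc 4: start y=0.000, vy=2.682 → t=0.536, apex=0.360, x_land=114.424, impact vy=-2.682
  bounce: vy ← 0.48·2.682 = 1.287

1 4.732 29.411 62.136
2 2.328 6.776 92.706
3 1.118 1.561 107.380
4 0.536 0.360 114.424
final: 114.424 1.287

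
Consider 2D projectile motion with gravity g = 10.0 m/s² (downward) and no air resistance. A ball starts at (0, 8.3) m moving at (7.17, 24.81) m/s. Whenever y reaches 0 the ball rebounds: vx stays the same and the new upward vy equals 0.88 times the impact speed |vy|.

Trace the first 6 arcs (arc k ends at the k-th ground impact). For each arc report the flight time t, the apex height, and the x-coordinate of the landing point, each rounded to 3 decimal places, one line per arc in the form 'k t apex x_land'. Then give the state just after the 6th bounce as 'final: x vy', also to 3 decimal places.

1 5.277 39.077 37.833
2 4.920 30.261 73.111
3 4.330 23.434 104.156
4 3.810 18.147 131.476
5 3.353 14.053 155.517
6 2.951 10.883 176.673
final: 176.673 12.983

Arc 1: start y=8.300, vy=24.810 → t=5.277, apex=39.077, x_land=37.833, impact vy=-27.956
  bounce: vy ← 0.88·27.956 = 24.601
Arc 2: start y=0.000, vy=24.601 → t=4.920, apex=30.261, x_land=73.111, impact vy=-24.601
  bounce: vy ← 0.88·24.601 = 21.649
Arc 3: start y=0.000, vy=21.649 → t=4.330, apex=23.434, x_land=104.156, impact vy=-21.649
  bounce: vy ← 0.88·21.649 = 19.051
Arc 4: start y=0.000, vy=19.051 → t=3.810, apex=18.147, x_land=131.476, impact vy=-19.051
  bounce: vy ← 0.88·19.051 = 16.765
Arc 5: start y=0.000, vy=16.765 → t=3.353, apex=14.053, x_land=155.517, impact vy=-16.765
  bounce: vy ← 0.88·16.765 = 14.753
Arc 6: start y=0.000, vy=14.753 → t=2.951, apex=10.883, x_land=176.673, impact vy=-14.753
  bounce: vy ← 0.88·14.753 = 12.983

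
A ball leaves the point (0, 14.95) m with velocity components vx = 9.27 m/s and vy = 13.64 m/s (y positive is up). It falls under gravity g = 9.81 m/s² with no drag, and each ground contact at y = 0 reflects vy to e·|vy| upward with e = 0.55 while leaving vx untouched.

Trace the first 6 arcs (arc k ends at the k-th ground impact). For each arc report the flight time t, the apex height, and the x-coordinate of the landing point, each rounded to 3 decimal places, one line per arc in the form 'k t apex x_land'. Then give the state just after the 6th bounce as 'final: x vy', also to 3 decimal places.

1 3.622 24.433 33.578
2 2.455 7.391 56.337
3 1.350 2.236 68.854
4 0.743 0.676 75.738
5 0.408 0.205 79.524
6 0.225 0.062 81.607
final: 81.607 0.606

Arc 1: start y=14.950, vy=13.640 → t=3.622, apex=24.433, x_land=33.578, impact vy=-21.894
  bounce: vy ← 0.55·21.894 = 12.042
Arc 2: start y=0.000, vy=12.042 → t=2.455, apex=7.391, x_land=56.337, impact vy=-12.042
  bounce: vy ← 0.55·12.042 = 6.623
Arc 3: start y=0.000, vy=6.623 → t=1.350, apex=2.236, x_land=68.854, impact vy=-6.623
  bounce: vy ← 0.55·6.623 = 3.643
Arc 4: start y=0.000, vy=3.643 → t=0.743, apex=0.676, x_land=75.738, impact vy=-3.643
  bounce: vy ← 0.55·3.643 = 2.003
Arc 5: start y=0.000, vy=2.003 → t=0.408, apex=0.205, x_land=79.524, impact vy=-2.003
  bounce: vy ← 0.55·2.003 = 1.102
Arc 6: start y=0.000, vy=1.102 → t=0.225, apex=0.062, x_land=81.607, impact vy=-1.102
  bounce: vy ← 0.55·1.102 = 0.606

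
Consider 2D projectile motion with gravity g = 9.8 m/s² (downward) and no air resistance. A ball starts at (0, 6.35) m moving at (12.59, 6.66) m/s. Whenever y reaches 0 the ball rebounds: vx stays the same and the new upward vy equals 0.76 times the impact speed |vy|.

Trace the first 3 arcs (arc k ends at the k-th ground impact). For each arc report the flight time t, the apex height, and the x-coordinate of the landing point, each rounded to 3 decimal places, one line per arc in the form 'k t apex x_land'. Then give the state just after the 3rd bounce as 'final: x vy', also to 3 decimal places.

1 2.005 8.613 25.248
2 2.015 4.975 50.620
3 1.532 2.873 69.902
final: 69.902 5.704

Arc 1: start y=6.350, vy=6.660 → t=2.005, apex=8.613, x_land=25.248, impact vy=-12.993
  bounce: vy ← 0.76·12.993 = 9.875
Arc 2: start y=0.000, vy=9.875 → t=2.015, apex=4.975, x_land=50.620, impact vy=-9.875
  bounce: vy ← 0.76·9.875 = 7.505
Arc 3: start y=0.000, vy=7.505 → t=1.532, apex=2.873, x_land=69.902, impact vy=-7.505
  bounce: vy ← 0.76·7.505 = 5.704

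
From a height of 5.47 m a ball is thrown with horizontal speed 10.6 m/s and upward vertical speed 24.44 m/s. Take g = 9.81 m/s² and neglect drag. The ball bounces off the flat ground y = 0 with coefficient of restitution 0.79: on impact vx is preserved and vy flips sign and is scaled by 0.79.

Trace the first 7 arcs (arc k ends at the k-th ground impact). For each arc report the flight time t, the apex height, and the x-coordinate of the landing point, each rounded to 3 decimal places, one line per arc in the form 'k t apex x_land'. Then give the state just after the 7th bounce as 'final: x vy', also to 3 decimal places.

Arc 1: start y=5.470, vy=24.440 → t=5.197, apex=35.914, x_land=55.091, impact vy=-26.545
  bounce: vy ← 0.79·26.545 = 20.971
Arc 2: start y=0.000, vy=20.971 → t=4.275, apex=22.414, x_land=100.409, impact vy=-20.971
  bounce: vy ← 0.79·20.971 = 16.567
Arc 3: start y=0.000, vy=16.567 → t=3.378, apex=13.989, x_land=136.211, impact vy=-16.567
  bounce: vy ← 0.79·16.567 = 13.088
Arc 4: start y=0.000, vy=13.088 → t=2.668, apex=8.730, x_land=164.494, impact vy=-13.088
  bounce: vy ← 0.79·13.088 = 10.339
Arc 5: start y=0.000, vy=10.339 → t=2.108, apex=5.449, x_land=186.838, impact vy=-10.339
  bounce: vy ← 0.79·10.339 = 8.168
Arc 6: start y=0.000, vy=8.168 → t=1.665, apex=3.400, x_land=204.490, impact vy=-8.168
  bounce: vy ← 0.79·8.168 = 6.453
Arc 7: start y=0.000, vy=6.453 → t=1.316, apex=2.122, x_land=218.435, impact vy=-6.453
  bounce: vy ← 0.79·6.453 = 5.098

1 5.197 35.914 55.091
2 4.275 22.414 100.409
3 3.378 13.989 136.211
4 2.668 8.730 164.494
5 2.108 5.449 186.838
6 1.665 3.400 204.490
7 1.316 2.122 218.435
final: 218.435 5.098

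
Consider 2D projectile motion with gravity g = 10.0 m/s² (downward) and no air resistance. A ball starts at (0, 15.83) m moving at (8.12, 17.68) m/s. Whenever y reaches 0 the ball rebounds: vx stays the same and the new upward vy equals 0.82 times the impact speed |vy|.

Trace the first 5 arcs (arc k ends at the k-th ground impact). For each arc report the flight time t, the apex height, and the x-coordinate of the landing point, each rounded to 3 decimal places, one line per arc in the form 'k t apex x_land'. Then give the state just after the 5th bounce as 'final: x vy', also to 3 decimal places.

1 4.276 31.459 34.724
2 4.114 21.153 68.127
3 3.373 14.223 95.518
4 2.766 9.564 117.978
5 2.268 6.431 136.396
final: 136.396 9.299

Arc 1: start y=15.830, vy=17.680 → t=4.276, apex=31.459, x_land=34.724, impact vy=-25.084
  bounce: vy ← 0.82·25.084 = 20.568
Arc 2: start y=0.000, vy=20.568 → t=4.114, apex=21.153, x_land=68.127, impact vy=-20.568
  bounce: vy ← 0.82·20.568 = 16.866
Arc 3: start y=0.000, vy=16.866 → t=3.373, apex=14.223, x_land=95.518, impact vy=-16.866
  bounce: vy ← 0.82·16.866 = 13.830
Arc 4: start y=0.000, vy=13.830 → t=2.766, apex=9.564, x_land=117.978, impact vy=-13.830
  bounce: vy ← 0.82·13.830 = 11.341
Arc 5: start y=0.000, vy=11.341 → t=2.268, apex=6.431, x_land=136.396, impact vy=-11.341
  bounce: vy ← 0.82·11.341 = 9.299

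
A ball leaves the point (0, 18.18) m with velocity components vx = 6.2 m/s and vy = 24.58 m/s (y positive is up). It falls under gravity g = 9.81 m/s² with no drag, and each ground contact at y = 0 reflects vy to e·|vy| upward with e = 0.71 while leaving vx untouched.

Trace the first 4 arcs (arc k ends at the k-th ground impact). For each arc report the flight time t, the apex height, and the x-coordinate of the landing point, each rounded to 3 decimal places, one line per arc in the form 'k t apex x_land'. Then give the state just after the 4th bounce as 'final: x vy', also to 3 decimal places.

Arc 1: start y=18.180, vy=24.580 → t=5.665, apex=48.974, x_land=35.126, impact vy=-30.998
  bounce: vy ← 0.71·30.998 = 22.008
Arc 2: start y=0.000, vy=22.008 → t=4.487, apex=24.688, x_land=62.945, impact vy=-22.008
  bounce: vy ← 0.71·22.008 = 15.626
Arc 3: start y=0.000, vy=15.626 → t=3.186, apex=12.445, x_land=82.696, impact vy=-15.626
  bounce: vy ← 0.71·15.626 = 11.094
Arc 4: start y=0.000, vy=11.094 → t=2.262, apex=6.274, x_land=96.720, impact vy=-11.094
  bounce: vy ← 0.71·11.094 = 7.877

1 5.665 48.974 35.126
2 4.487 24.688 62.945
3 3.186 12.445 82.696
4 2.262 6.274 96.720
final: 96.720 7.877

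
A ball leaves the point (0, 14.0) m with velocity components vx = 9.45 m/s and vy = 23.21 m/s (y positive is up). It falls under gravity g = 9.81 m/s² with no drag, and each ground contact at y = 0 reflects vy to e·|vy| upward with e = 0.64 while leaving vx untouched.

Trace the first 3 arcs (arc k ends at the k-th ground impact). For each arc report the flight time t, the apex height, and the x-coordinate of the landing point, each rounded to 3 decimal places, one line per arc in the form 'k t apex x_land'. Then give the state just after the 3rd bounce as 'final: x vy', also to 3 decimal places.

Arc 1: start y=14.000, vy=23.210 → t=5.273, apex=41.457, x_land=49.832, impact vy=-28.520
  bounce: vy ← 0.64·28.520 = 18.253
Arc 2: start y=0.000, vy=18.253 → t=3.721, apex=16.981, x_land=84.997, impact vy=-18.253
  bounce: vy ← 0.64·18.253 = 11.682
Arc 3: start y=0.000, vy=11.682 → t=2.382, apex=6.955, x_land=107.503, impact vy=-11.682
  bounce: vy ← 0.64·11.682 = 7.476

1 5.273 41.457 49.832
2 3.721 16.981 84.997
3 2.382 6.955 107.503
final: 107.503 7.476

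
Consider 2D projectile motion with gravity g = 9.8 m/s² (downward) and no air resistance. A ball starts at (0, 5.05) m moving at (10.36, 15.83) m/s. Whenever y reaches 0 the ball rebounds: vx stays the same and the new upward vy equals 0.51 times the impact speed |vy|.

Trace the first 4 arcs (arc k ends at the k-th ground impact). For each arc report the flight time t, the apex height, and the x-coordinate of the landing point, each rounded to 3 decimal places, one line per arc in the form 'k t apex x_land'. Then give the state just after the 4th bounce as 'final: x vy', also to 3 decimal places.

Arc 1: start y=5.050, vy=15.830 → t=3.523, apex=17.835, x_land=36.500, impact vy=-18.697
  bounce: vy ← 0.51·18.697 = 9.535
Arc 2: start y=0.000, vy=9.535 → t=1.946, apex=4.639, x_land=56.660, impact vy=-9.535
  bounce: vy ← 0.51·9.535 = 4.863
Arc 3: start y=0.000, vy=4.863 → t=0.992, apex=1.207, x_land=66.942, impact vy=-4.863
  bounce: vy ← 0.51·4.863 = 2.480
Arc 4: start y=0.000, vy=2.480 → t=0.506, apex=0.314, x_land=72.186, impact vy=-2.480
  bounce: vy ← 0.51·2.480 = 1.265

1 3.523 17.835 36.500
2 1.946 4.639 56.660
3 0.992 1.207 66.942
4 0.506 0.314 72.186
final: 72.186 1.265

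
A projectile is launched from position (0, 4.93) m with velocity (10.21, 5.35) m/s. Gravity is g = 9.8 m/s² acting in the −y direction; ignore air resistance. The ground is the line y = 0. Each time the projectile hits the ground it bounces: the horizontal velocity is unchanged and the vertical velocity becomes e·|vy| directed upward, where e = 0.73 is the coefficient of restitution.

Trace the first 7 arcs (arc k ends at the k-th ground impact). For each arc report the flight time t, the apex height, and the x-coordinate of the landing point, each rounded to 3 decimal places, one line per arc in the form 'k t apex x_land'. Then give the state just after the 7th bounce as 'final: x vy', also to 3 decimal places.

Arc 1: start y=4.930, vy=5.350 → t=1.688, apex=6.390, x_land=17.234, impact vy=-11.192
  bounce: vy ← 0.73·11.192 = 8.170
Arc 2: start y=0.000, vy=8.170 → t=1.667, apex=3.405, x_land=34.257, impact vy=-8.170
  bounce: vy ← 0.73·8.170 = 5.964
Arc 3: start y=0.000, vy=5.964 → t=1.217, apex=1.815, x_land=46.684, impact vy=-5.964
  bounce: vy ← 0.73·5.964 = 4.354
Arc 4: start y=0.000, vy=4.354 → t=0.889, apex=0.967, x_land=55.755, impact vy=-4.354
  bounce: vy ← 0.73·4.354 = 3.178
Arc 5: start y=0.000, vy=3.178 → t=0.649, apex=0.515, x_land=62.378, impact vy=-3.178
  bounce: vy ← 0.73·3.178 = 2.320
Arc 6: start y=0.000, vy=2.320 → t=0.473, apex=0.275, x_land=67.212, impact vy=-2.320
  bounce: vy ← 0.73·2.320 = 1.694
Arc 7: start y=0.000, vy=1.694 → t=0.346, apex=0.146, x_land=70.741, impact vy=-1.694
  bounce: vy ← 0.73·1.694 = 1.236

1 1.688 6.390 17.234
2 1.667 3.405 34.257
3 1.217 1.815 46.684
4 0.889 0.967 55.755
5 0.649 0.515 62.378
6 0.473 0.275 67.212
7 0.346 0.146 70.741
final: 70.741 1.236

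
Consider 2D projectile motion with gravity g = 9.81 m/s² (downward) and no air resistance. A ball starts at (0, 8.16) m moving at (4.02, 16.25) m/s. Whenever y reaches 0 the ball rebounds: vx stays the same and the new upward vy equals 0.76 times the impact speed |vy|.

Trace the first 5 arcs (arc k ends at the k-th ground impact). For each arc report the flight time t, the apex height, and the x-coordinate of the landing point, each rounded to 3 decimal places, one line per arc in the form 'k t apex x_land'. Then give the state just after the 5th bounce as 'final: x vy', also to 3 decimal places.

1 3.756 21.619 15.099
2 3.191 12.487 27.927
3 2.425 7.213 37.676
4 1.843 4.166 45.086
5 1.401 2.406 50.717
final: 50.717 5.222

Arc 1: start y=8.160, vy=16.250 → t=3.756, apex=21.619, x_land=15.099, impact vy=-20.595
  bounce: vy ← 0.76·20.595 = 15.652
Arc 2: start y=0.000, vy=15.652 → t=3.191, apex=12.487, x_land=27.927, impact vy=-15.652
  bounce: vy ← 0.76·15.652 = 11.896
Arc 3: start y=0.000, vy=11.896 → t=2.425, apex=7.213, x_land=37.676, impact vy=-11.896
  bounce: vy ← 0.76·11.896 = 9.041
Arc 4: start y=0.000, vy=9.041 → t=1.843, apex=4.166, x_land=45.086, impact vy=-9.041
  bounce: vy ← 0.76·9.041 = 6.871
Arc 5: start y=0.000, vy=6.871 → t=1.401, apex=2.406, x_land=50.717, impact vy=-6.871
  bounce: vy ← 0.76·6.871 = 5.222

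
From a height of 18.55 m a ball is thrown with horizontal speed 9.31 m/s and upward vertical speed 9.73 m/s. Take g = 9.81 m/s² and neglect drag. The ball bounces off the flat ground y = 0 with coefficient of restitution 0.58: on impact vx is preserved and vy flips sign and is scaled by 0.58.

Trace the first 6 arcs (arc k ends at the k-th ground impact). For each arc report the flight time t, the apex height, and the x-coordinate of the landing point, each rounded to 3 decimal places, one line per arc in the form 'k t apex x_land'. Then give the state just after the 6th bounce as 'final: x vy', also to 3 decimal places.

Arc 1: start y=18.550, vy=9.730 → t=3.175, apex=23.375, x_land=29.558, impact vy=-21.416
  bounce: vy ← 0.58·21.416 = 12.421
Arc 2: start y=0.000, vy=12.421 → t=2.532, apex=7.863, x_land=53.134, impact vy=-12.421
  bounce: vy ← 0.58·12.421 = 7.204
Arc 3: start y=0.000, vy=7.204 → t=1.469, apex=2.645, x_land=66.808, impact vy=-7.204
  bounce: vy ← 0.58·7.204 = 4.178
Arc 4: start y=0.000, vy=4.178 → t=0.852, apex=0.890, x_land=74.739, impact vy=-4.178
  bounce: vy ← 0.58·4.178 = 2.423
Arc 5: start y=0.000, vy=2.423 → t=0.494, apex=0.299, x_land=79.339, impact vy=-2.423
  bounce: vy ← 0.58·2.423 = 1.406
Arc 6: start y=0.000, vy=1.406 → t=0.287, apex=0.101, x_land=82.007, impact vy=-1.406
  bounce: vy ← 0.58·1.406 = 0.815

1 3.175 23.375 29.558
2 2.532 7.863 53.134
3 1.469 2.645 66.808
4 0.852 0.890 74.739
5 0.494 0.299 79.339
6 0.287 0.101 82.007
final: 82.007 0.815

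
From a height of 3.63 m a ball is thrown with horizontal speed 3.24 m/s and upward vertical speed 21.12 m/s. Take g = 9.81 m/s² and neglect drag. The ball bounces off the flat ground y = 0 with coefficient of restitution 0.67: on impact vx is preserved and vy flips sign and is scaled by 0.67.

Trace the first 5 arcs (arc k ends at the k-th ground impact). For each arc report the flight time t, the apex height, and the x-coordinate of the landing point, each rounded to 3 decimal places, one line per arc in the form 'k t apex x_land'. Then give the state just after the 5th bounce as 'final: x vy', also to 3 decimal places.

Arc 1: start y=3.630, vy=21.120 → t=4.471, apex=26.365, x_land=14.487, impact vy=-22.744
  bounce: vy ← 0.67·22.744 = 15.238
Arc 2: start y=0.000, vy=15.238 → t=3.107, apex=11.835, x_land=24.553, impact vy=-15.238
  bounce: vy ← 0.67·15.238 = 10.210
Arc 3: start y=0.000, vy=10.210 → t=2.081, apex=5.313, x_land=31.297, impact vy=-10.210
  bounce: vy ← 0.67·10.210 = 6.840
Arc 4: start y=0.000, vy=6.840 → t=1.395, apex=2.385, x_land=35.815, impact vy=-6.840
  bounce: vy ← 0.67·6.840 = 4.583
Arc 5: start y=0.000, vy=4.583 → t=0.934, apex=1.071, x_land=38.843, impact vy=-4.583
  bounce: vy ← 0.67·4.583 = 3.071

1 4.471 26.365 14.487
2 3.107 11.835 24.553
3 2.081 5.313 31.297
4 1.395 2.385 35.815
5 0.934 1.071 38.843
final: 38.843 3.071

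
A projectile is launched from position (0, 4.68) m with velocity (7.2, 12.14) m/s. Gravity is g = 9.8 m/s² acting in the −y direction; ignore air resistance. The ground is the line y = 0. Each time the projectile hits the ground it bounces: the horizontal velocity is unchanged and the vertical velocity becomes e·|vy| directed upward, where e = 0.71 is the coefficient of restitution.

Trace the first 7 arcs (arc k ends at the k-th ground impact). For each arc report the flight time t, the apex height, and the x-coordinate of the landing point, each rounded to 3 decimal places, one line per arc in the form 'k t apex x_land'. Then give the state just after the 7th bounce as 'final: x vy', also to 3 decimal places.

1 2.817 12.199 20.280
2 2.241 6.150 36.412
3 1.591 3.100 47.866
4 1.129 1.563 55.998
5 0.802 0.788 61.772
6 0.569 0.397 65.871
7 0.404 0.200 68.782
final: 68.782 1.406

Arc 1: start y=4.680, vy=12.140 → t=2.817, apex=12.199, x_land=20.280, impact vy=-15.463
  bounce: vy ← 0.71·15.463 = 10.979
Arc 2: start y=0.000, vy=10.979 → t=2.241, apex=6.150, x_land=36.412, impact vy=-10.979
  bounce: vy ← 0.71·10.979 = 7.795
Arc 3: start y=0.000, vy=7.795 → t=1.591, apex=3.100, x_land=47.866, impact vy=-7.795
  bounce: vy ← 0.71·7.795 = 5.534
Arc 4: start y=0.000, vy=5.534 → t=1.129, apex=1.563, x_land=55.998, impact vy=-5.534
  bounce: vy ← 0.71·5.534 = 3.929
Arc 5: start y=0.000, vy=3.929 → t=0.802, apex=0.788, x_land=61.772, impact vy=-3.929
  bounce: vy ← 0.71·3.929 = 2.790
Arc 6: start y=0.000, vy=2.790 → t=0.569, apex=0.397, x_land=65.871, impact vy=-2.790
  bounce: vy ← 0.71·2.790 = 1.981
Arc 7: start y=0.000, vy=1.981 → t=0.404, apex=0.200, x_land=68.782, impact vy=-1.981
  bounce: vy ← 0.71·1.981 = 1.406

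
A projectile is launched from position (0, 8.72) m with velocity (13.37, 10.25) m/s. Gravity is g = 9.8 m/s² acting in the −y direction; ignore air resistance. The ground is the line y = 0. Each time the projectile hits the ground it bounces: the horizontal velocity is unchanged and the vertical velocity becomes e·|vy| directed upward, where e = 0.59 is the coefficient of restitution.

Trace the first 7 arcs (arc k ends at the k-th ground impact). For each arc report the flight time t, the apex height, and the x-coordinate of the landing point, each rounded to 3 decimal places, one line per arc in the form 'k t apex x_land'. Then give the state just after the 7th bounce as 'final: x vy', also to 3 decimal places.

Arc 1: start y=8.720, vy=10.250 → t=2.741, apex=14.080, x_land=36.648, impact vy=-16.612
  bounce: vy ← 0.59·16.612 = 9.801
Arc 2: start y=0.000, vy=9.801 → t=2.000, apex=4.901, x_land=63.392, impact vy=-9.801
  bounce: vy ← 0.59·9.801 = 5.783
Arc 3: start y=0.000, vy=5.783 → t=1.180, apex=1.706, x_land=79.171, impact vy=-5.783
  bounce: vy ← 0.59·5.783 = 3.412
Arc 4: start y=0.000, vy=3.412 → t=0.696, apex=0.594, x_land=88.480, impact vy=-3.412
  bounce: vy ← 0.59·3.412 = 2.013
Arc 5: start y=0.000, vy=2.013 → t=0.411, apex=0.207, x_land=93.973, impact vy=-2.013
  bounce: vy ← 0.59·2.013 = 1.188
Arc 6: start y=0.000, vy=1.188 → t=0.242, apex=0.072, x_land=97.213, impact vy=-1.188
  bounce: vy ← 0.59·1.188 = 0.701
Arc 7: start y=0.000, vy=0.701 → t=0.143, apex=0.025, x_land=99.125, impact vy=-0.701
  bounce: vy ← 0.59·0.701 = 0.413

1 2.741 14.080 36.648
2 2.000 4.901 63.392
3 1.180 1.706 79.171
4 0.696 0.594 88.480
5 0.411 0.207 93.973
6 0.242 0.072 97.213
7 0.143 0.025 99.125
final: 99.125 0.413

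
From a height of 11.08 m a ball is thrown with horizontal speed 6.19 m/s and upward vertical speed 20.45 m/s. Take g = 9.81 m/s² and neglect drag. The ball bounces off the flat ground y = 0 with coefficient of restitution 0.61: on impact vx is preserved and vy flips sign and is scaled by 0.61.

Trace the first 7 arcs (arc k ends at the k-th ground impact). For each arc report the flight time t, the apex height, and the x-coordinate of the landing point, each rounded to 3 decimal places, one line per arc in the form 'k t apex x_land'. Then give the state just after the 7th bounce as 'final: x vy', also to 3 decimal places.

Arc 1: start y=11.080, vy=20.450 → t=4.655, apex=32.395, x_land=28.812, impact vy=-25.211
  bounce: vy ← 0.61·25.211 = 15.379
Arc 2: start y=0.000, vy=15.379 → t=3.135, apex=12.054, x_land=48.219, impact vy=-15.379
  bounce: vy ← 0.61·15.379 = 9.381
Arc 3: start y=0.000, vy=9.381 → t=1.913, apex=4.485, x_land=60.058, impact vy=-9.381
  bounce: vy ← 0.61·9.381 = 5.722
Arc 4: start y=0.000, vy=5.722 → t=1.167, apex=1.669, x_land=67.279, impact vy=-5.722
  bounce: vy ← 0.61·5.722 = 3.491
Arc 5: start y=0.000, vy=3.491 → t=0.712, apex=0.621, x_land=71.684, impact vy=-3.491
  bounce: vy ← 0.61·3.491 = 2.129
Arc 6: start y=0.000, vy=2.129 → t=0.434, apex=0.231, x_land=74.372, impact vy=-2.129
  bounce: vy ← 0.61·2.129 = 1.299
Arc 7: start y=0.000, vy=1.299 → t=0.265, apex=0.086, x_land=76.011, impact vy=-1.299
  bounce: vy ← 0.61·1.299 = 0.792

1 4.655 32.395 28.812
2 3.135 12.054 48.219
3 1.913 4.485 60.058
4 1.167 1.669 67.279
5 0.712 0.621 71.684
6 0.434 0.231 74.372
7 0.265 0.086 76.011
final: 76.011 0.792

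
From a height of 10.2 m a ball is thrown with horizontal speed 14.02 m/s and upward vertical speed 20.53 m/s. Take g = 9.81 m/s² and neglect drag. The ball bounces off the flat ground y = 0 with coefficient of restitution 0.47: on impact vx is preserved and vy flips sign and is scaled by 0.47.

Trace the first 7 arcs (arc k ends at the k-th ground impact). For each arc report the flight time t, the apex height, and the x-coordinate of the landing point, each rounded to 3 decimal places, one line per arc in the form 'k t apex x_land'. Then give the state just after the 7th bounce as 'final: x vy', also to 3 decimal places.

1 4.634 31.682 64.972
2 2.389 6.999 98.466
3 1.123 1.546 114.208
4 0.528 0.342 121.607
5 0.248 0.075 125.084
6 0.117 0.017 126.719
7 0.055 0.004 127.487
final: 127.487 0.126

Arc 1: start y=10.200, vy=20.530 → t=4.634, apex=31.682, x_land=64.972, impact vy=-24.932
  bounce: vy ← 0.47·24.932 = 11.718
Arc 2: start y=0.000, vy=11.718 → t=2.389, apex=6.999, x_land=98.466, impact vy=-11.718
  bounce: vy ← 0.47·11.718 = 5.507
Arc 3: start y=0.000, vy=5.507 → t=1.123, apex=1.546, x_land=114.208, impact vy=-5.507
  bounce: vy ← 0.47·5.507 = 2.589
Arc 4: start y=0.000, vy=2.589 → t=0.528, apex=0.342, x_land=121.607, impact vy=-2.589
  bounce: vy ← 0.47·2.589 = 1.217
Arc 5: start y=0.000, vy=1.217 → t=0.248, apex=0.075, x_land=125.084, impact vy=-1.217
  bounce: vy ← 0.47·1.217 = 0.572
Arc 6: start y=0.000, vy=0.572 → t=0.117, apex=0.017, x_land=126.719, impact vy=-0.572
  bounce: vy ← 0.47·0.572 = 0.269
Arc 7: start y=0.000, vy=0.269 → t=0.055, apex=0.004, x_land=127.487, impact vy=-0.269
  bounce: vy ← 0.47·0.269 = 0.126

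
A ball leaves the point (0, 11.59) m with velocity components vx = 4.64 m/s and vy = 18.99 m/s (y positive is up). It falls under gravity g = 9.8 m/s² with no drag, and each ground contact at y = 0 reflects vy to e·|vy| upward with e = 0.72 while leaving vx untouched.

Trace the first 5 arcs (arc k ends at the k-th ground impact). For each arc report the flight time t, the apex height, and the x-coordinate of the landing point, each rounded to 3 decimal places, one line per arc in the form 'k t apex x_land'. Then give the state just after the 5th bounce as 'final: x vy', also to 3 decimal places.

1 4.412 29.989 20.470
2 3.562 15.546 37.000
3 2.565 8.059 48.901
4 1.847 4.178 57.470
5 1.330 2.166 63.640
final: 63.640 4.691

Arc 1: start y=11.590, vy=18.990 → t=4.412, apex=29.989, x_land=20.470, impact vy=-24.244
  bounce: vy ← 0.72·24.244 = 17.456
Arc 2: start y=0.000, vy=17.456 → t=3.562, apex=15.546, x_land=37.000, impact vy=-17.456
  bounce: vy ← 0.72·17.456 = 12.568
Arc 3: start y=0.000, vy=12.568 → t=2.565, apex=8.059, x_land=48.901, impact vy=-12.568
  bounce: vy ← 0.72·12.568 = 9.049
Arc 4: start y=0.000, vy=9.049 → t=1.847, apex=4.178, x_land=57.470, impact vy=-9.049
  bounce: vy ← 0.72·9.049 = 6.515
Arc 5: start y=0.000, vy=6.515 → t=1.330, apex=2.166, x_land=63.640, impact vy=-6.515
  bounce: vy ← 0.72·6.515 = 4.691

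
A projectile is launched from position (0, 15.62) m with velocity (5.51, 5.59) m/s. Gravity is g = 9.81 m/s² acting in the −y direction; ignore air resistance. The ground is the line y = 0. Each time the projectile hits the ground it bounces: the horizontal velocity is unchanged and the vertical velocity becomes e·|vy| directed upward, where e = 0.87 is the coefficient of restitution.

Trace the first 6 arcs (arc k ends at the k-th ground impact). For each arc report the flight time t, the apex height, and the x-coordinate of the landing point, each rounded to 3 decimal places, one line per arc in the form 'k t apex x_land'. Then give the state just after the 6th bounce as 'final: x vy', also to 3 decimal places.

Arc 1: start y=15.620, vy=5.590 → t=2.443, apex=17.213, x_land=13.462, impact vy=-18.377
  bounce: vy ← 0.87·18.377 = 15.988
Arc 2: start y=0.000, vy=15.988 → t=3.260, apex=13.028, x_land=31.422, impact vy=-15.988
  bounce: vy ← 0.87·15.988 = 13.910
Arc 3: start y=0.000, vy=13.910 → t=2.836, apex=9.861, x_land=47.047, impact vy=-13.910
  bounce: vy ← 0.87·13.910 = 12.101
Arc 4: start y=0.000, vy=12.101 → t=2.467, apex=7.464, x_land=60.641, impact vy=-12.101
  bounce: vy ← 0.87·12.101 = 10.528
Arc 5: start y=0.000, vy=10.528 → t=2.146, apex=5.649, x_land=72.467, impact vy=-10.528
  bounce: vy ← 0.87·10.528 = 9.159
Arc 6: start y=0.000, vy=9.159 → t=1.867, apex=4.276, x_land=82.756, impact vy=-9.159
  bounce: vy ← 0.87·9.159 = 7.969

1 2.443 17.213 13.462
2 3.260 13.028 31.422
3 2.836 9.861 47.047
4 2.467 7.464 60.641
5 2.146 5.649 72.467
6 1.867 4.276 82.756
final: 82.756 7.969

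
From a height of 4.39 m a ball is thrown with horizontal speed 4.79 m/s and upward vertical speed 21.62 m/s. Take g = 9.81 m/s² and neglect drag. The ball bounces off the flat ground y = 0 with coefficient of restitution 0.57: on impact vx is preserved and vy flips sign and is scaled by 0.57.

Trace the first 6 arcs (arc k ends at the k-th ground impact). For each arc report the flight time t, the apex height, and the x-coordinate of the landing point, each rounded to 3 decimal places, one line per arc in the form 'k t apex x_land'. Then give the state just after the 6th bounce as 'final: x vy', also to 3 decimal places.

1 4.602 28.214 22.045
2 2.734 9.167 35.141
3 1.558 2.978 42.606
4 0.888 0.968 46.861
5 0.506 0.314 49.286
6 0.289 0.102 50.669
final: 50.669 0.807

Arc 1: start y=4.390, vy=21.620 → t=4.602, apex=28.214, x_land=22.045, impact vy=-23.528
  bounce: vy ← 0.57·23.528 = 13.411
Arc 2: start y=0.000, vy=13.411 → t=2.734, apex=9.167, x_land=35.141, impact vy=-13.411
  bounce: vy ← 0.57·13.411 = 7.644
Arc 3: start y=0.000, vy=7.644 → t=1.558, apex=2.978, x_land=42.606, impact vy=-7.644
  bounce: vy ← 0.57·7.644 = 4.357
Arc 4: start y=0.000, vy=4.357 → t=0.888, apex=0.968, x_land=46.861, impact vy=-4.357
  bounce: vy ← 0.57·4.357 = 2.484
Arc 5: start y=0.000, vy=2.484 → t=0.506, apex=0.314, x_land=49.286, impact vy=-2.484
  bounce: vy ← 0.57·2.484 = 1.416
Arc 6: start y=0.000, vy=1.416 → t=0.289, apex=0.102, x_land=50.669, impact vy=-1.416
  bounce: vy ← 0.57·1.416 = 0.807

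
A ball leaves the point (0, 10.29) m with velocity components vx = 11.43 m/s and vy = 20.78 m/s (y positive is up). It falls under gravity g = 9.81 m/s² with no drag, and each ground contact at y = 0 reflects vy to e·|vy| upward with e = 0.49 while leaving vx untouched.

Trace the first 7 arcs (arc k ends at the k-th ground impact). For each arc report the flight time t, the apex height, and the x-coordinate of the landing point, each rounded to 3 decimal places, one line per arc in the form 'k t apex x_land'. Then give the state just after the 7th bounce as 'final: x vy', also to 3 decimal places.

Arc 1: start y=10.290, vy=20.780 → t=4.684, apex=32.299, x_land=53.542, impact vy=-25.173
  bounce: vy ← 0.49·25.173 = 12.335
Arc 2: start y=0.000, vy=12.335 → t=2.515, apex=7.755, x_land=82.286, impact vy=-12.335
  bounce: vy ← 0.49·12.335 = 6.044
Arc 3: start y=0.000, vy=6.044 → t=1.232, apex=1.862, x_land=96.370, impact vy=-6.044
  bounce: vy ← 0.49·6.044 = 2.962
Arc 4: start y=0.000, vy=2.962 → t=0.604, apex=0.447, x_land=103.272, impact vy=-2.962
  bounce: vy ← 0.49·2.962 = 1.451
Arc 5: start y=0.000, vy=1.451 → t=0.296, apex=0.107, x_land=106.653, impact vy=-1.451
  bounce: vy ← 0.49·1.451 = 0.711
Arc 6: start y=0.000, vy=0.711 → t=0.145, apex=0.026, x_land=108.310, impact vy=-0.711
  bounce: vy ← 0.49·0.711 = 0.348
Arc 7: start y=0.000, vy=0.348 → t=0.071, apex=0.006, x_land=109.122, impact vy=-0.348
  bounce: vy ← 0.49·0.348 = 0.171

1 4.684 32.299 53.542
2 2.515 7.755 82.286
3 1.232 1.862 96.370
4 0.604 0.447 103.272
5 0.296 0.107 106.653
6 0.145 0.026 108.310
7 0.071 0.006 109.122
final: 109.122 0.171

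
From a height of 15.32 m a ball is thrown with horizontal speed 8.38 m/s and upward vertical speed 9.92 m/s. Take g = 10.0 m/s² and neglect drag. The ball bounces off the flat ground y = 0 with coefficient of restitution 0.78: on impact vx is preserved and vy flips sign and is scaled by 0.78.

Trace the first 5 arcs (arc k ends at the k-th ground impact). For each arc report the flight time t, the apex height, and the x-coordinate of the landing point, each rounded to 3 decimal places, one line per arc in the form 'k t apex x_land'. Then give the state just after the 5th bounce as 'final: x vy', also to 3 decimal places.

Arc 1: start y=15.320, vy=9.920 → t=3.004, apex=20.240, x_land=25.173, impact vy=-20.120
  bounce: vy ← 0.78·20.120 = 15.693
Arc 2: start y=0.000, vy=15.693 → t=3.139, apex=12.314, x_land=51.476, impact vy=-15.693
  bounce: vy ← 0.78·15.693 = 12.241
Arc 3: start y=0.000, vy=12.241 → t=2.448, apex=7.492, x_land=71.991, impact vy=-12.241
  bounce: vy ← 0.78·12.241 = 9.548
Arc 4: start y=0.000, vy=9.548 → t=1.910, apex=4.558, x_land=87.994, impact vy=-9.548
  bounce: vy ← 0.78·9.548 = 7.447
Arc 5: start y=0.000, vy=7.447 → t=1.489, apex=2.773, x_land=100.475, impact vy=-7.447
  bounce: vy ← 0.78·7.447 = 5.809

1 3.004 20.240 25.173
2 3.139 12.314 51.476
3 2.448 7.492 71.991
4 1.910 4.558 87.994
5 1.489 2.773 100.475
final: 100.475 5.809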